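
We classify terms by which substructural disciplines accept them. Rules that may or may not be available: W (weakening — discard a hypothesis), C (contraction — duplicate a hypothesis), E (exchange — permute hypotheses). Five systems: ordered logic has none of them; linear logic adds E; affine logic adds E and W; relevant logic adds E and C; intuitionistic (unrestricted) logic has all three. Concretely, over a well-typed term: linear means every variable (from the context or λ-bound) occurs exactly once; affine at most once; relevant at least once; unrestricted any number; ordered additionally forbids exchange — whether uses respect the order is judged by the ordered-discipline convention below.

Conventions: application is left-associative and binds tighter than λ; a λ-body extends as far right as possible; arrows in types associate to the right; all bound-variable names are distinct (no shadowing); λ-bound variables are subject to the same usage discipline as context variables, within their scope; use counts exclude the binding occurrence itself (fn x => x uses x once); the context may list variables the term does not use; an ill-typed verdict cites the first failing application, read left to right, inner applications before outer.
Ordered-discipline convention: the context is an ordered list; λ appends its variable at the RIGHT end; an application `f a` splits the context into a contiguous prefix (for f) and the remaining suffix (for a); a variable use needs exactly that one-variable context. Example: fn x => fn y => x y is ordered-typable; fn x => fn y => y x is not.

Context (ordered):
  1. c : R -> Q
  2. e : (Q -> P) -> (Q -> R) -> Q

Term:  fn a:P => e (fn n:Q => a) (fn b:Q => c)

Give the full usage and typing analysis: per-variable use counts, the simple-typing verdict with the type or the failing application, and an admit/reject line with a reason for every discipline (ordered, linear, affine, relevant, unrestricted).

use counts: c: 1; e: 1; a (bound): 1; n (bound): 0; b (bound): 0
order of uses: e, a, c
typing: ill-typed: an argument Q -> R -> Q mismatches the expected Q -> R
ordered: ✗ — a type mismatch blocks all five
linear: ✗ — the type mismatch rejects it
affine: ✗ — not simply typable
relevant: ✗ — fails simple typing
unrestricted: ✗ — a type mismatch blocks all five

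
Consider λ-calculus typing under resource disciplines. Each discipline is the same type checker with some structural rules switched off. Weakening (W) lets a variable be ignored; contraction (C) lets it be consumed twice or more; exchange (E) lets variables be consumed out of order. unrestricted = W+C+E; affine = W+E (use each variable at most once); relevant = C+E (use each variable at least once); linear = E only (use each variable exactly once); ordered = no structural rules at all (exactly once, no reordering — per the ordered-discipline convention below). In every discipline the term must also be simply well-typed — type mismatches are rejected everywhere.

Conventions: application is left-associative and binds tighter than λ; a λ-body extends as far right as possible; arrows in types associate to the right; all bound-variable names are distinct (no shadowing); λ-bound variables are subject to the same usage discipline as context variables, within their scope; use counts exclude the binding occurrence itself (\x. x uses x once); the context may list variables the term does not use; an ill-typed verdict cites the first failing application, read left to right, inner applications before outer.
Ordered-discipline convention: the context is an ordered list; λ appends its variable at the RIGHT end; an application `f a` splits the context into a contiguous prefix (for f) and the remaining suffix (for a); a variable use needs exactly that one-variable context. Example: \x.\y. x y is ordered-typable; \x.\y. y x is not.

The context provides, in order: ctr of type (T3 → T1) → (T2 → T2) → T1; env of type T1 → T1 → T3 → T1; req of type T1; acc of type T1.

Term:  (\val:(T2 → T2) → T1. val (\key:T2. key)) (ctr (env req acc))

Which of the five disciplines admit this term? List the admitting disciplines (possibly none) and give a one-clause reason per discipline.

admitting disciplines: ordered, linear, affine, relevant, unrestricted
usage: ctr: 1; env: 1; req: 1; acc: 1; val (λ-bound): 1; key (λ-bound): 1
left-to-right use order: val, key, ctr, env, req, acc
typing: the term checks, with type T1
ordered: ✓ — ctr, env, req, acc, val, key: once each, no exchange needed
linear: ✓ — each of ctr, env, req, acc, val, key used exactly once
affine: ✓ — none of ctr, env, req, acc, val, key used more than once
relevant: ✓ — every one of ctr, env, req, acc, val, key appears
unrestricted: ✓ — typability at T1 is all that's needed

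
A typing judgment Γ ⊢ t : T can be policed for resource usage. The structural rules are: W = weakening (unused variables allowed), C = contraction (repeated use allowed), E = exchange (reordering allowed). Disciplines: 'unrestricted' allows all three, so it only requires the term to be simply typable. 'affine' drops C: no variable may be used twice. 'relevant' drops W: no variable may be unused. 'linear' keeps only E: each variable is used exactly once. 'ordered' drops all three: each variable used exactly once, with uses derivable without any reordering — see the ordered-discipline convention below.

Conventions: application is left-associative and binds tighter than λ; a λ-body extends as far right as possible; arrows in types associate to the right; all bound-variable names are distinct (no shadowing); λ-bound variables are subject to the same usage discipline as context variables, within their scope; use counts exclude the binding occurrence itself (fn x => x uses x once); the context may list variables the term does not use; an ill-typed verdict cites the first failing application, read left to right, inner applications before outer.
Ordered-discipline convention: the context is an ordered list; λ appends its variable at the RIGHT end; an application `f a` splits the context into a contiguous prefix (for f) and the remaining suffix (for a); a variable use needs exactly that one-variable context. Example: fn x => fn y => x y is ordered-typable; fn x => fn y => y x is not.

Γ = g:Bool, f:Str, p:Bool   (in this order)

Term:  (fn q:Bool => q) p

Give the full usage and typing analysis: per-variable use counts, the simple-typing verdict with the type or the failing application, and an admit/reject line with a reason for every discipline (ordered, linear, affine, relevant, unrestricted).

use counts: g=0; f=0; p=1; q (λ-bound)=1
left-to-right use order: q, p
typing: well-typed — term : Bool
ordered: ✗ — g, f left unused
linear: ✗ — g, f left unused
affine: ✓ — at most one use each (g, f, p, q)
relevant: ✗ — g, f left unused
unrestricted: ✓ — typability at Bool is all that's needed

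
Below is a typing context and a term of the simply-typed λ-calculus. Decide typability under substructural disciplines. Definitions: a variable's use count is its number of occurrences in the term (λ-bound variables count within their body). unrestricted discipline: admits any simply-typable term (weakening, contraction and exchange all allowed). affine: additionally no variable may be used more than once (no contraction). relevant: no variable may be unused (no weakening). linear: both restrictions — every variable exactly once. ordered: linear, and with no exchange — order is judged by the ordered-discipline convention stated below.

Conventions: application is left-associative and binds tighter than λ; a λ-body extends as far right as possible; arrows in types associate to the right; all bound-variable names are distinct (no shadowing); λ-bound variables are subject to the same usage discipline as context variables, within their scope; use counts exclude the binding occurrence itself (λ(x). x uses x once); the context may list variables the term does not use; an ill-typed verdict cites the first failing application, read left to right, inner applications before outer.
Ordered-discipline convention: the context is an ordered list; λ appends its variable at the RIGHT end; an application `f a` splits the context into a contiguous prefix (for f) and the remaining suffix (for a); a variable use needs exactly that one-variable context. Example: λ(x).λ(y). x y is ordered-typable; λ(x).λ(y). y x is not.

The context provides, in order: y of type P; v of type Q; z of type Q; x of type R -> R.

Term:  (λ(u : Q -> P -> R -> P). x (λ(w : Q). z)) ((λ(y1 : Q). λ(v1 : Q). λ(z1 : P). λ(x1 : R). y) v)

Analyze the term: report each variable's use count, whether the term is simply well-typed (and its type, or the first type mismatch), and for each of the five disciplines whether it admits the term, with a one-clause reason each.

usage: y ×1, v ×1, z ×1, x ×1, u (bound) ×0, w (bound) ×0, y1 (bound) ×0, v1 (bound) ×0, z1 (bound) ×0, x1 (bound) ×0
left-to-right use order: x, z, y, v
typing: ill-typed: a function awaiting R gets Q -> Q
ordered: ✗ — a type mismatch blocks all five
linear: ✗ — the type mismatch rejects it
affine: ✗ — not simply typable
relevant: ✗ — fails simple typing
unrestricted: ✗ — a type mismatch blocks all five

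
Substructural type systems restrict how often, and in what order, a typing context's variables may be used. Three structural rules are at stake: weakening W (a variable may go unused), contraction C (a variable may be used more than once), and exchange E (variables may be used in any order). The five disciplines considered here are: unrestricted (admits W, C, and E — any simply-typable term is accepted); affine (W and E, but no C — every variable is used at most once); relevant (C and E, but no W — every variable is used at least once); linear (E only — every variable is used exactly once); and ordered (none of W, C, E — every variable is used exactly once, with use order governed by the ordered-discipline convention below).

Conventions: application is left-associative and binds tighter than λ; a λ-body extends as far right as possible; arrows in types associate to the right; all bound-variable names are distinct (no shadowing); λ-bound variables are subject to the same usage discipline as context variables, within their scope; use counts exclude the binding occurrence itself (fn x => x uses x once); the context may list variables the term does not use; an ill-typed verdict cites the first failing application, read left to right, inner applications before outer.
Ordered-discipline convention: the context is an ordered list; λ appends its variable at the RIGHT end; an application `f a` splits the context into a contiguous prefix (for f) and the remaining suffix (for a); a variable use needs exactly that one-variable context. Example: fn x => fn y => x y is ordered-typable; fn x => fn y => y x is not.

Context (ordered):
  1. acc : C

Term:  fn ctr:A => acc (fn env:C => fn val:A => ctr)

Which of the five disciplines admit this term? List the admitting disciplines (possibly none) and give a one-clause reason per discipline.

admitting disciplines: none
counts: acc: 1×; ctr (bound): 1×; env (bound): 0×; val (bound): 0×
uses in reading order: acc, ctr
typing: ill-typed: non-arrow in function slot: C
ordered ✗ (not simply typable)
linear ✗ (fails simple typing)
affine ✗ (a type mismatch blocks all five)
relevant ✗ (the type mismatch rejects it)
unrestricted ✗ (not simply typable)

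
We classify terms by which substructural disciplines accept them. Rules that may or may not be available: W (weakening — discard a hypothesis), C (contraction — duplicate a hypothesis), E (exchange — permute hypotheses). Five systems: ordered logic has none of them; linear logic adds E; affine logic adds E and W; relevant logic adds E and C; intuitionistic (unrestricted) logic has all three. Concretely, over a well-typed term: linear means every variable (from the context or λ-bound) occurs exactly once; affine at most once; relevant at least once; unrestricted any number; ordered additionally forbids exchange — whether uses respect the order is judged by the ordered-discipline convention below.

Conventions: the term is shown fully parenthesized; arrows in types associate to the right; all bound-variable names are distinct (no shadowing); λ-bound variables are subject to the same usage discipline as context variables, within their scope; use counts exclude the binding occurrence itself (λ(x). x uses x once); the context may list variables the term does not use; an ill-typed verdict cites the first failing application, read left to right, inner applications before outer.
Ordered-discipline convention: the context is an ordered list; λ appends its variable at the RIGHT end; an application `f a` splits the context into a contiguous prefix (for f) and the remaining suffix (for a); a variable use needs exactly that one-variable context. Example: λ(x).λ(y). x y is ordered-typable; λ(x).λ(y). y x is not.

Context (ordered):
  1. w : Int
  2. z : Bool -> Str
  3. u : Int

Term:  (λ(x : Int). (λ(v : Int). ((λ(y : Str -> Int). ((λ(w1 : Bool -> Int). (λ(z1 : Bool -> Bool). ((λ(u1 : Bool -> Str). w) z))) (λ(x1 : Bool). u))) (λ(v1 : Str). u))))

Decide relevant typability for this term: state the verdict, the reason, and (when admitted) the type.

no — x, v, y, w1, z1, u1, x1, v1 left unused
counts: w: 1; z: 1; u: 2; x (bound): 0; v (bound): 0; y (bound): 0; w1 (bound): 0; z1 (bound): 0; u1 (bound): 0; x1 (bound): 0; v1 (bound): 0
left-to-right use order: w, z, u, u
typing: the term checks, with type Int -> Int -> (Bool -> Bool) -> Int
across the five disciplines: ordered ✗; linear ✗; affine ✗; relevant ✗; unrestricted ✓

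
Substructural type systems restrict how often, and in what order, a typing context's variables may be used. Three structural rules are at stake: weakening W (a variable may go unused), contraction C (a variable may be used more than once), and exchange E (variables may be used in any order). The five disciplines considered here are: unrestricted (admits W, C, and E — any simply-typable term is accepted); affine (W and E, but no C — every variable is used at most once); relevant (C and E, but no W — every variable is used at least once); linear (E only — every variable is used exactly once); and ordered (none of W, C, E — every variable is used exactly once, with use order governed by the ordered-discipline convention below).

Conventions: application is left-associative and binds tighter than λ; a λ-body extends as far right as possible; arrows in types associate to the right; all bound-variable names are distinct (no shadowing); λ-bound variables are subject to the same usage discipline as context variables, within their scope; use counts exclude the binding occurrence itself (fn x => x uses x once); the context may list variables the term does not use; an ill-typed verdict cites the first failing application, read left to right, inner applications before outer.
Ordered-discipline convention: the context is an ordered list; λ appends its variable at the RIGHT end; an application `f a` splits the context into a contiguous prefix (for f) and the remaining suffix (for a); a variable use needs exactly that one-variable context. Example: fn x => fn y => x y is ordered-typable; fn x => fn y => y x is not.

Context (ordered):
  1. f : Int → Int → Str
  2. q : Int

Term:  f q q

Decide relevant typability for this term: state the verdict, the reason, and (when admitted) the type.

yes — at least one use each (f, q); term : Str
counts: f=1, q=2
order of uses: f, q, q
typing: well-typed at Str
across the five disciplines: ordered ✗ | linear ✗ | affine ✗ | relevant ✓ | unrestricted ✓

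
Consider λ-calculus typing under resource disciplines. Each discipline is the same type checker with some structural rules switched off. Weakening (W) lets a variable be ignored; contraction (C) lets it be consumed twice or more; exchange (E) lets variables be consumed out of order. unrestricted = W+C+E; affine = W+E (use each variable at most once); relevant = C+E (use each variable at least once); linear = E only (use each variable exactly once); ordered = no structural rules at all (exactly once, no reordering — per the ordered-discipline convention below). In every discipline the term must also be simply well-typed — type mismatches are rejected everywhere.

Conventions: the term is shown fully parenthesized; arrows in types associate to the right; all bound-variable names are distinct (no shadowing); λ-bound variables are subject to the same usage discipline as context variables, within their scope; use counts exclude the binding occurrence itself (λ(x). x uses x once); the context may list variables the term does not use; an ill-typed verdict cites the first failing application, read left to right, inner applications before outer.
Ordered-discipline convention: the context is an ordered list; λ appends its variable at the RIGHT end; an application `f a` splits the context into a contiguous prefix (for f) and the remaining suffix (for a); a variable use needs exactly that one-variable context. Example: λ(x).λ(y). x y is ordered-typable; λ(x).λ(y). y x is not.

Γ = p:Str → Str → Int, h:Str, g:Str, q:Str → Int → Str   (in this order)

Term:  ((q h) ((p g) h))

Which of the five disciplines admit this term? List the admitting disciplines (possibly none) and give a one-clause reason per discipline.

accepted by: relevant, unrestricted
counts: p=1; h=2; g=1; q=1
use order (left to right): q, h, p, g, h
typing: well-typed at Str
ordered ✗ (repeated use of h ×2)
linear ✗ (repeated use of h ×2)
affine ✗ (repeated use of h ×2)
relevant ✓ (p, h, g, q: all used, weakening unneeded)
unrestricted ✓ (type-checks (Str) and nothing is barred)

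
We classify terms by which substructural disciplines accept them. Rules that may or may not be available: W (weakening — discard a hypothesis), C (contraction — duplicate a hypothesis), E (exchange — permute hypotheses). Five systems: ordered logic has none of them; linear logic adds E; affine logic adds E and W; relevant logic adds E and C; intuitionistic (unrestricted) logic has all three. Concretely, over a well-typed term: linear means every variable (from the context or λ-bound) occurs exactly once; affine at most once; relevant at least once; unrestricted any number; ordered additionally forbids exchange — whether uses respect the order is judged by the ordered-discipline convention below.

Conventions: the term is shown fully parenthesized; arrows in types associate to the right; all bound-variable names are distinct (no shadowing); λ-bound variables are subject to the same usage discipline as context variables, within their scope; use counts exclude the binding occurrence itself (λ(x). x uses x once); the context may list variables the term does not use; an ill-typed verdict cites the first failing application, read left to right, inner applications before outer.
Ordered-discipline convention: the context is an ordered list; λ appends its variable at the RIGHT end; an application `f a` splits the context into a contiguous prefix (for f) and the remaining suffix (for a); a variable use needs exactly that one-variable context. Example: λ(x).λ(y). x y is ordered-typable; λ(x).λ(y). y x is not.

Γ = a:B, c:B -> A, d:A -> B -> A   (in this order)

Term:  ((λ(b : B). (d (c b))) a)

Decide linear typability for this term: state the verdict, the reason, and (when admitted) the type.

yes — single use per variable (a, c, d, b); term : B -> A
use counts: a ×1, c ×1, d ×1, b (bound) ×1
left-to-right use order: d, c, b, a
typing: well-typed at B -> A
across the five disciplines: ordered ✗ · linear ✓ · affine ✓ · relevant ✓ · unrestricted ✓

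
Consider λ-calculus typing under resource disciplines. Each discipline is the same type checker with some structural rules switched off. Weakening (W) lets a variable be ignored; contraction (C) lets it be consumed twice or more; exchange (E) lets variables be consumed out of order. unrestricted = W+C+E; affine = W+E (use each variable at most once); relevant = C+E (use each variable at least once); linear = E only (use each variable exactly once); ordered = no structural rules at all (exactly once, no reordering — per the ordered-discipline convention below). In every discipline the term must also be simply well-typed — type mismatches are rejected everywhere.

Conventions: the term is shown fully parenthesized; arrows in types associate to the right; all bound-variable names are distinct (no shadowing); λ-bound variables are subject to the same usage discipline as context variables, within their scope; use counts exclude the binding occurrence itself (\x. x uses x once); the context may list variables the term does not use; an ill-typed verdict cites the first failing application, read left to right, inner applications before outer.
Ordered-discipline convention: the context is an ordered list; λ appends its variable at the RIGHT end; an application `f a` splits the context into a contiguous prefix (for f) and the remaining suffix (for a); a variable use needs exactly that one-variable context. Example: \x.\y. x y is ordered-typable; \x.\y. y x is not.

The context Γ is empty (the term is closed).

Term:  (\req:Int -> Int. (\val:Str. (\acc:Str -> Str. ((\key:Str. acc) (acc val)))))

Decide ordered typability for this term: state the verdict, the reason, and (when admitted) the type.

no — needs contraction — acc ×2; req, key left unused
use counts: req (λ-bound): 0; val (λ-bound): 1; acc (λ-bound): 2; key (λ-bound): 0
left-to-right use order: acc, acc, val
typing: ✓ — (Int -> Int) -> Str -> (Str -> Str) -> Str -> Str
summary: ordered ✗ | linear ✗ | affine ✗ | relevant ✗ | unrestricted ✓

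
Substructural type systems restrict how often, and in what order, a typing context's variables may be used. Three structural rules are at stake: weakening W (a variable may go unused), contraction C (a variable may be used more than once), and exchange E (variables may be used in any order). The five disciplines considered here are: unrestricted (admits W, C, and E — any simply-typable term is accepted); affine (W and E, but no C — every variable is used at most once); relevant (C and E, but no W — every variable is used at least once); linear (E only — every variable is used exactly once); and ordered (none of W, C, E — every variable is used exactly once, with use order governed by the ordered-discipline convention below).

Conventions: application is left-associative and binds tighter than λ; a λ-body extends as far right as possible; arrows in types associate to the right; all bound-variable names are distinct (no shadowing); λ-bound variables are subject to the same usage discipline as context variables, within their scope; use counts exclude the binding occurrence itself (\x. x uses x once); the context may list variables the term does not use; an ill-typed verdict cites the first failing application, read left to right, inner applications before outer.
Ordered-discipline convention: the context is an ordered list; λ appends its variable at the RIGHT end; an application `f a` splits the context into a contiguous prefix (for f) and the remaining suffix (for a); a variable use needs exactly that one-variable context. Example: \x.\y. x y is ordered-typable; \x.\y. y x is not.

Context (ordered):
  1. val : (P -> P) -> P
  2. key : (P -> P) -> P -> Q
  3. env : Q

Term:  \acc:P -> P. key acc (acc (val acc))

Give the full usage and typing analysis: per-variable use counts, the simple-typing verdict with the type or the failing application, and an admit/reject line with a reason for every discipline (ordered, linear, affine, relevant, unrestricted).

use counts: val=1, key=1, env=0, acc (λ-bound)=3
use order (left to right): key, acc, acc, val, acc
typing: the term checks, with type (P -> P) -> Q
ordered: ✗, repeated use of acc ×3; unused: env — weakening required
linear: ✗, repeated use of acc ×3; unused: env — weakening required
affine: ✗, repeated use of acc ×3
relevant: ✗, unused: env — weakening required
unrestricted: ✓, well-typed at (P -> P) -> Q; no restrictions here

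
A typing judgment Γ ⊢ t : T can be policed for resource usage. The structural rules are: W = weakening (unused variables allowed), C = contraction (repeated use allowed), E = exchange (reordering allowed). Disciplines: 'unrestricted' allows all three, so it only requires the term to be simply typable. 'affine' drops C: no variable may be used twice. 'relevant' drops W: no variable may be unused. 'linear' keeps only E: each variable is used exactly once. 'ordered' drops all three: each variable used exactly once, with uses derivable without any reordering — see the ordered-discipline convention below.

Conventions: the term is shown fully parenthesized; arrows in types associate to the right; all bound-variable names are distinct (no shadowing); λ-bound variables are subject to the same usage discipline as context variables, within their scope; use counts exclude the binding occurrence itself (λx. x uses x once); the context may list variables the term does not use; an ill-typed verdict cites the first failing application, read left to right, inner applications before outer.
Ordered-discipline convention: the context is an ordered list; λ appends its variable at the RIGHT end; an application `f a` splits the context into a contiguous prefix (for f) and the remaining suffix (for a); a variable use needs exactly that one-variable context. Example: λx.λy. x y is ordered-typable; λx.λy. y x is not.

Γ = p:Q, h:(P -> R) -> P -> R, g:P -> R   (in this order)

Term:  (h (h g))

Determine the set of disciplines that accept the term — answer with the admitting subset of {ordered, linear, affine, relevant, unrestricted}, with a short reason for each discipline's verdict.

admitting disciplines: unrestricted
usage: p: 0×; h: 2×; g: 1×
use order (left to right): h, h, g
typing: the term checks, with type P -> R
ordered: ✗ — needs contraction — h ×2; needs weakening: p unused
linear: ✗ — needs contraction — h ×2; needs weakening: p unused
affine: ✗ — needs contraction — h ×2
relevant: ✗ — needs weakening: p unused
unrestricted: ✓ — type-checks (P -> R) and nothing is barred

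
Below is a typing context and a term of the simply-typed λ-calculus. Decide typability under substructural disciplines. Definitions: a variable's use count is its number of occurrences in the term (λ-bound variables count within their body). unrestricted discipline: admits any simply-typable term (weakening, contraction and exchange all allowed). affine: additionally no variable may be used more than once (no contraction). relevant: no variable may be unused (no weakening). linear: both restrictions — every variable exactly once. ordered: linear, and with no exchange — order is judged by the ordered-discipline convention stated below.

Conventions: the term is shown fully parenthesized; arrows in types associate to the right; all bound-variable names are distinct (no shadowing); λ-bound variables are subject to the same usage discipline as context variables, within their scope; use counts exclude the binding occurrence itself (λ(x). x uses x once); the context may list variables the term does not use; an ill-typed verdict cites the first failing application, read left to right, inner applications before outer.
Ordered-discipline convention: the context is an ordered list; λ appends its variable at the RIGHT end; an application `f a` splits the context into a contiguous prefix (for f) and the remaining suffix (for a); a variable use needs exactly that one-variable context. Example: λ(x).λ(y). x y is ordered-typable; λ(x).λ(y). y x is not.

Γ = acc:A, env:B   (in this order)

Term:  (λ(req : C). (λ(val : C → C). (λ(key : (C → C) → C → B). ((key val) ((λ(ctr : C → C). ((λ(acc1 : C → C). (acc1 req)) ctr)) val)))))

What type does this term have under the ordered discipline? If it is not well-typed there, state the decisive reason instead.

not well-typed under ordered — repeated use of val ×2; unused: acc, env — weakening required
variable uses: acc: 0; env: 0; req [bound]: 1; val [bound]: 2; key [bound]: 1; ctr [bound]: 1; acc1 [bound]: 1
use order (left to right): key, val, acc1, req, ctr, val
typing: ✓ — C → (C → C) → ((C → C) → C → B) → B
per-discipline verdicts: ordered ✗, linear ✗, affine ✗, relevant ✗, unrestricted ✓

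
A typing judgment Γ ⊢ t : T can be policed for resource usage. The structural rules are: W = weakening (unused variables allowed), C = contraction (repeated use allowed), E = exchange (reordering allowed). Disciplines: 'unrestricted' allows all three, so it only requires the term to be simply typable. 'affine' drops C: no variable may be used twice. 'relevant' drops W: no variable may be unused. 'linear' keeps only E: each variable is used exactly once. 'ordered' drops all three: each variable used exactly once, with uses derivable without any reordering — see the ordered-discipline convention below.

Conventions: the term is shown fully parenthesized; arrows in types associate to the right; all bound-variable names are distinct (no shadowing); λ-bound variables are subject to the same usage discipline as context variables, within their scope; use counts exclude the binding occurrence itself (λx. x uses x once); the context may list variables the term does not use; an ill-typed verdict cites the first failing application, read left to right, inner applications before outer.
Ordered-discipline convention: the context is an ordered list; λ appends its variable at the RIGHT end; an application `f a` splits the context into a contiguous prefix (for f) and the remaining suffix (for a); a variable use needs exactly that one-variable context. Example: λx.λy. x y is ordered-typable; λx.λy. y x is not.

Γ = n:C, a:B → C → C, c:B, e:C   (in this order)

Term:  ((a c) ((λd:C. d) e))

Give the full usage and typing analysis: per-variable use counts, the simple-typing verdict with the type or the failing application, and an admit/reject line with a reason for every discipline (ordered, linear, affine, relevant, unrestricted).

use counts: n=0; a=1; c=1; e=1; d (λ-bound)=1
order of uses: a, c, d, e
typing: ✓ — C
ordered: ✗ — unused: n — weakening required
linear: ✗ — unused: n — weakening required
affine: ✓ — no duplicate uses among n, a, c, e, d
relevant: ✗ — unused: n — weakening required
unrestricted: ✓ — simply typable at C; W, C, E all held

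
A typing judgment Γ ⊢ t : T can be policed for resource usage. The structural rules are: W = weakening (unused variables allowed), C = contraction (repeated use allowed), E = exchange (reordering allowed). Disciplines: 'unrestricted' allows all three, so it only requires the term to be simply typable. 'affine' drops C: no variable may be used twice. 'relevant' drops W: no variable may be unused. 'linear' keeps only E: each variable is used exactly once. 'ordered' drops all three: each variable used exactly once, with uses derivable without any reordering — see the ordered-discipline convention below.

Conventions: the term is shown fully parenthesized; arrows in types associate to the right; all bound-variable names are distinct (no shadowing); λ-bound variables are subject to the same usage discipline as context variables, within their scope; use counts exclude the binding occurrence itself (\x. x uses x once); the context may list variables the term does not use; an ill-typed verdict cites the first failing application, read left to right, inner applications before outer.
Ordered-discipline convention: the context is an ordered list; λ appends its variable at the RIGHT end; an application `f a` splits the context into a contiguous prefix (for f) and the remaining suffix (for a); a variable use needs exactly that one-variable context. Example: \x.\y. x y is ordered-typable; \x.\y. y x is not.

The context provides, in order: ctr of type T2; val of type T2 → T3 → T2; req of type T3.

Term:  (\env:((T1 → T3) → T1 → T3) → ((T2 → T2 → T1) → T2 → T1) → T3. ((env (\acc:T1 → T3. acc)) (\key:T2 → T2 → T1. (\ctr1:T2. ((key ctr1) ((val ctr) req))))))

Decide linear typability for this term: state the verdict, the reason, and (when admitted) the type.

yes — single use per variable (ctr, val, req, env, acc, key, ctr1); term : (((T1 → T3) → T1 → T3) → ((T2 → T2 → T1) → T2 → T1) → T3) → T3
use counts: ctr: 1; val: 1; req: 1; env (λ-bound): 1; acc (λ-bound): 1; key (λ-bound): 1; ctr1 (λ-bound): 1
use order (left to right): env, acc, key, ctr1, val, ctr, req
typing: the term checks, with type (((T1 → T3) → T1 → T3) → ((T2 → T2 → T1) → T2 → T1) → T3) → T3
per-discipline verdicts: ordered ✗, linear ✓, affine ✓, relevant ✓, unrestricted ✓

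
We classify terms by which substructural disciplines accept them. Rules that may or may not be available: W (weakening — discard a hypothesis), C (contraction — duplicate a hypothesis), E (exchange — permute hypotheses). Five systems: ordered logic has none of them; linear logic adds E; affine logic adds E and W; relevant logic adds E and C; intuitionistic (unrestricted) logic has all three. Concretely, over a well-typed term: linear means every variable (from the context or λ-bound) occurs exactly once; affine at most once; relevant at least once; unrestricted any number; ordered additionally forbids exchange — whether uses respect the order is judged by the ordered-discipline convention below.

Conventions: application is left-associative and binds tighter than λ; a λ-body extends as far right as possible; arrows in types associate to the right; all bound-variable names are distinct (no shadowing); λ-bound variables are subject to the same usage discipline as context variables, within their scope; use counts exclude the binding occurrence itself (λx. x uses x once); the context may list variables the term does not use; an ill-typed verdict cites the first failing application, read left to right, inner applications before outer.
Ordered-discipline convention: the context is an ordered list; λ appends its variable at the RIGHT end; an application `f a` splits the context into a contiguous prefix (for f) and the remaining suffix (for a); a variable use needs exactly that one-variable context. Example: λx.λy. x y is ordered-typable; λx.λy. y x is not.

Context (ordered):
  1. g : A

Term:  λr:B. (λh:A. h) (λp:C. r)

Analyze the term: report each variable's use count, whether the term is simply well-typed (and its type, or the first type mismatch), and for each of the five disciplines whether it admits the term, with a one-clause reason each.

usage: g: 0, r (λ-bound): 1, h (λ-bound): 1, p (λ-bound): 0
use order (left to right): h, r
typing: ill-typed: a function awaiting A gets C → B
ordered ✗ (not simply typable)
linear ✗ (fails simple typing)
affine ✗ (a type mismatch blocks all five)
relevant ✗ (the type mismatch rejects it)
unrestricted ✗ (not simply typable)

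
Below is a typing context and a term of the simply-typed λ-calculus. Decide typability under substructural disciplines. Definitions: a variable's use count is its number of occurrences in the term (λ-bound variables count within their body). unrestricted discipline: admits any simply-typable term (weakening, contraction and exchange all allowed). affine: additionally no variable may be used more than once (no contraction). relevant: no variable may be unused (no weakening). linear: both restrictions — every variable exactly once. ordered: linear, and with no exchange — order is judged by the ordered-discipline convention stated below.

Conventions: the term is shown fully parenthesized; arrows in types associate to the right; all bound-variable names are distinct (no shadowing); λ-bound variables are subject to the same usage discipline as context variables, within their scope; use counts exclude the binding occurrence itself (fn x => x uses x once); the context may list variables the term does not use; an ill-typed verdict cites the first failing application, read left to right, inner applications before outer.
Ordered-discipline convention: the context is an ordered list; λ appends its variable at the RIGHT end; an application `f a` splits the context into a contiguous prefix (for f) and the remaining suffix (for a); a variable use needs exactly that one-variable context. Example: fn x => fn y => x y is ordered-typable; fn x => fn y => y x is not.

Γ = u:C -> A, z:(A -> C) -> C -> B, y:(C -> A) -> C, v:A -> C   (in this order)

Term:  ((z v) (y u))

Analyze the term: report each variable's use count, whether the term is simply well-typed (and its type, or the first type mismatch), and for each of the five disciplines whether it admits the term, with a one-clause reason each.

variable uses: u ×1; z ×1; y ×1; v ×1
uses in reading order: z, v, y, u
typing: the term checks, with type B
ordered: ✗, no contiguous prefix/suffix split fits z, v, y, u
linear: ✓, each of u, z, y, v used exactly once
affine: ✓, at most one use each (u, z, y, v)
relevant: ✓, none of u, z, y, v goes unused
unrestricted: ✓, well-typed at B; no restrictions here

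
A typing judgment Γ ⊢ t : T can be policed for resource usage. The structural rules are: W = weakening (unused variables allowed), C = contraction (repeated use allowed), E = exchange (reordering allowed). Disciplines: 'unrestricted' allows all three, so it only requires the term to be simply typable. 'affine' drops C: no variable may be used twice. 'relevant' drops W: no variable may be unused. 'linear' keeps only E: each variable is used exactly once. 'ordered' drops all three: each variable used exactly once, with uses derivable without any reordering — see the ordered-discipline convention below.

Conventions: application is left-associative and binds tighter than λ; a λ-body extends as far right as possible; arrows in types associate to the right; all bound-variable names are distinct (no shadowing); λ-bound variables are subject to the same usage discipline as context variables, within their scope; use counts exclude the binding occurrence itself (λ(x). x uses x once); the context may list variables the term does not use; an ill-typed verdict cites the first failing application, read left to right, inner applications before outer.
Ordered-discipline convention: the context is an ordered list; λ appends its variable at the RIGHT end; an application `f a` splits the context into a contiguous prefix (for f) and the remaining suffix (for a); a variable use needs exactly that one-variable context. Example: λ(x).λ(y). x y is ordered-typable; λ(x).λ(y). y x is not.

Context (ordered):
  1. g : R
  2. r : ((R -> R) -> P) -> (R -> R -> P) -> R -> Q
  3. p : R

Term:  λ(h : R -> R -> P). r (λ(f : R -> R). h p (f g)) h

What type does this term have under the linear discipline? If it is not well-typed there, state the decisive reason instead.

not well-typed under linear — needs contraction — h ×2
variable uses: g: 1, r: 1, p: 1, h [bound]: 2, f [bound]: 1
left-to-right use order: r, h, p, f, g, h
typing: the term checks, with type (R -> R -> P) -> R -> Q
across the five disciplines: ordered ✗ · linear ✗ · affine ✗ · relevant ✓ · unrestricted ✓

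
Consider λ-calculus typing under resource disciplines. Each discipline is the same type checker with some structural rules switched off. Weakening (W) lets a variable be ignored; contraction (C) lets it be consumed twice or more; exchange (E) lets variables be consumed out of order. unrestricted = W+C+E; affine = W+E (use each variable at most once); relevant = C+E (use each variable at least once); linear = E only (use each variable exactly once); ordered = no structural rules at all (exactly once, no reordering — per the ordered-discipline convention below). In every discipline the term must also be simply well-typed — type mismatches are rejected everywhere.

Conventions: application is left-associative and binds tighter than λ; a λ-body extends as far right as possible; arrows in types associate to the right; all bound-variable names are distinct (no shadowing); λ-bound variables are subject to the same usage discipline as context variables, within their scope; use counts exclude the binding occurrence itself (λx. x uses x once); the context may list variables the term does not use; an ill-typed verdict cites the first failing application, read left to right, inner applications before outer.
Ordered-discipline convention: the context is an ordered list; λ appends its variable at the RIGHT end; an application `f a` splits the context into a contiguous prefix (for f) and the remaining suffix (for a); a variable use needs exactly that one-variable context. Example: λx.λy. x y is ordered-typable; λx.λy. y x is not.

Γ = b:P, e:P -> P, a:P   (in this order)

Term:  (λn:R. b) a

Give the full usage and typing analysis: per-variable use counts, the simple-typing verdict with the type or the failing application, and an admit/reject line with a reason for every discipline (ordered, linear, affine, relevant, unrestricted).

variable uses: b=1, e=0, a=1, n [bound]=0
use order (left to right): b, a
typing: ill-typed: a function awaiting R gets P
ordered: ✗, fails simple typing
linear: ✗, a type mismatch blocks all five
affine: ✗, the type mismatch rejects it
relevant: ✗, not simply typable
unrestricted: ✗, fails simple typing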